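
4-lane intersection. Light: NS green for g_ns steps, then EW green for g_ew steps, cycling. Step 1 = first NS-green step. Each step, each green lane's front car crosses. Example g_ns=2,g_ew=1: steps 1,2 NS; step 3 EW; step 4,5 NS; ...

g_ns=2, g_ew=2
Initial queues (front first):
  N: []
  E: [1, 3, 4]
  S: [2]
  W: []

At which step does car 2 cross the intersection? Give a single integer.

Step 1 [NS]: N:empty,E:wait,S:car2-GO,W:wait | queues: N=0 E=3 S=0 W=0
Step 2 [NS]: N:empty,E:wait,S:empty,W:wait | queues: N=0 E=3 S=0 W=0
Step 3 [EW]: N:wait,E:car1-GO,S:wait,W:empty | queues: N=0 E=2 S=0 W=0
Step 4 [EW]: N:wait,E:car3-GO,S:wait,W:empty | queues: N=0 E=1 S=0 W=0
Step 5 [NS]: N:empty,E:wait,S:empty,W:wait | queues: N=0 E=1 S=0 W=0
Step 6 [NS]: N:empty,E:wait,S:empty,W:wait | queues: N=0 E=1 S=0 W=0
Step 7 [EW]: N:wait,E:car4-GO,S:wait,W:empty | queues: N=0 E=0 S=0 W=0
Car 2 crosses at step 1

1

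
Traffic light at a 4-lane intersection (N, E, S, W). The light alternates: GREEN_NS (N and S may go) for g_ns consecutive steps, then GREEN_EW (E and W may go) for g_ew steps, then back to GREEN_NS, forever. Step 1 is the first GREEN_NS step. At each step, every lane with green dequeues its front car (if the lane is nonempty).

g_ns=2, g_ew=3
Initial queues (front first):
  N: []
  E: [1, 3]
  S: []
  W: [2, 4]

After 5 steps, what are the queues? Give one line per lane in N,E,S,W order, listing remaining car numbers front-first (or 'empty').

Step 1 [NS]: N:empty,E:wait,S:empty,W:wait | queues: N=0 E=2 S=0 W=2
Step 2 [NS]: N:empty,E:wait,S:empty,W:wait | queues: N=0 E=2 S=0 W=2
Step 3 [EW]: N:wait,E:car1-GO,S:wait,W:car2-GO | queues: N=0 E=1 S=0 W=1
Step 4 [EW]: N:wait,E:car3-GO,S:wait,W:car4-GO | queues: N=0 E=0 S=0 W=0

N: empty
E: empty
S: empty
W: empty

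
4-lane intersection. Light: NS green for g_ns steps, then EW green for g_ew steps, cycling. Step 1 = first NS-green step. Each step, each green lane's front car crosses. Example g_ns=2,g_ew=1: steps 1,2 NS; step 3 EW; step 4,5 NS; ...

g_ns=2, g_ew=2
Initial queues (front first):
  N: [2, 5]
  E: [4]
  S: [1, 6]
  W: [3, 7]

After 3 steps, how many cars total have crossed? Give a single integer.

Step 1 [NS]: N:car2-GO,E:wait,S:car1-GO,W:wait | queues: N=1 E=1 S=1 W=2
Step 2 [NS]: N:car5-GO,E:wait,S:car6-GO,W:wait | queues: N=0 E=1 S=0 W=2
Step 3 [EW]: N:wait,E:car4-GO,S:wait,W:car3-GO | queues: N=0 E=0 S=0 W=1
Cars crossed by step 3: 6

Answer: 6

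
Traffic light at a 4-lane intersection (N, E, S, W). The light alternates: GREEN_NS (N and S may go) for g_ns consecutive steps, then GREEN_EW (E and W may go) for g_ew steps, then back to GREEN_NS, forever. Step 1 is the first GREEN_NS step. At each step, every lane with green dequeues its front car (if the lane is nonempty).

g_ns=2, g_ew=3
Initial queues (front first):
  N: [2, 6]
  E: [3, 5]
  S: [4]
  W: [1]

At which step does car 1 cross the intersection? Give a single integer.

Step 1 [NS]: N:car2-GO,E:wait,S:car4-GO,W:wait | queues: N=1 E=2 S=0 W=1
Step 2 [NS]: N:car6-GO,E:wait,S:empty,W:wait | queues: N=0 E=2 S=0 W=1
Step 3 [EW]: N:wait,E:car3-GO,S:wait,W:car1-GO | queues: N=0 E=1 S=0 W=0
Step 4 [EW]: N:wait,E:car5-GO,S:wait,W:empty | queues: N=0 E=0 S=0 W=0
Car 1 crosses at step 3

3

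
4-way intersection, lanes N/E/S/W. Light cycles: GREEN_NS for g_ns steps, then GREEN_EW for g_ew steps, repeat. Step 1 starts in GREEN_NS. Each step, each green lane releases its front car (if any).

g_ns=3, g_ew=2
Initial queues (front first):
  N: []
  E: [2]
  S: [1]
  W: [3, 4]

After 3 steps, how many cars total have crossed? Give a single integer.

Step 1 [NS]: N:empty,E:wait,S:car1-GO,W:wait | queues: N=0 E=1 S=0 W=2
Step 2 [NS]: N:empty,E:wait,S:empty,W:wait | queues: N=0 E=1 S=0 W=2
Step 3 [NS]: N:empty,E:wait,S:empty,W:wait | queues: N=0 E=1 S=0 W=2
Cars crossed by step 3: 1

Answer: 1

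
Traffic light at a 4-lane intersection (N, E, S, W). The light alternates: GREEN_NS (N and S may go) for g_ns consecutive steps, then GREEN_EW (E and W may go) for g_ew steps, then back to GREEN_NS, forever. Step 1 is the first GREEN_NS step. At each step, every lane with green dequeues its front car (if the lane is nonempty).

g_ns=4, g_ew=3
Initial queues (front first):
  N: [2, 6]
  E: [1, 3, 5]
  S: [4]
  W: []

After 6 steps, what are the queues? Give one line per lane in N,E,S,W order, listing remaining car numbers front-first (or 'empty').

Step 1 [NS]: N:car2-GO,E:wait,S:car4-GO,W:wait | queues: N=1 E=3 S=0 W=0
Step 2 [NS]: N:car6-GO,E:wait,S:empty,W:wait | queues: N=0 E=3 S=0 W=0
Step 3 [NS]: N:empty,E:wait,S:empty,W:wait | queues: N=0 E=3 S=0 W=0
Step 4 [NS]: N:empty,E:wait,S:empty,W:wait | queues: N=0 E=3 S=0 W=0
Step 5 [EW]: N:wait,E:car1-GO,S:wait,W:empty | queues: N=0 E=2 S=0 W=0
Step 6 [EW]: N:wait,E:car3-GO,S:wait,W:empty | queues: N=0 E=1 S=0 W=0

N: empty
E: 5
S: empty
W: empty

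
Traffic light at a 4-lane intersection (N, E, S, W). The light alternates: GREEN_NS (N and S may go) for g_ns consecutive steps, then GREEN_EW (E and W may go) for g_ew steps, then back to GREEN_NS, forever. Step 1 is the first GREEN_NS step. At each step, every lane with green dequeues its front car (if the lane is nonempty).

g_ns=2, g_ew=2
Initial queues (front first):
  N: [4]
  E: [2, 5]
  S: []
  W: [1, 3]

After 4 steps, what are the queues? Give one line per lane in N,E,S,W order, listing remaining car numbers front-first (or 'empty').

Step 1 [NS]: N:car4-GO,E:wait,S:empty,W:wait | queues: N=0 E=2 S=0 W=2
Step 2 [NS]: N:empty,E:wait,S:empty,W:wait | queues: N=0 E=2 S=0 W=2
Step 3 [EW]: N:wait,E:car2-GO,S:wait,W:car1-GO | queues: N=0 E=1 S=0 W=1
Step 4 [EW]: N:wait,E:car5-GO,S:wait,W:car3-GO | queues: N=0 E=0 S=0 W=0

N: empty
E: empty
S: empty
W: empty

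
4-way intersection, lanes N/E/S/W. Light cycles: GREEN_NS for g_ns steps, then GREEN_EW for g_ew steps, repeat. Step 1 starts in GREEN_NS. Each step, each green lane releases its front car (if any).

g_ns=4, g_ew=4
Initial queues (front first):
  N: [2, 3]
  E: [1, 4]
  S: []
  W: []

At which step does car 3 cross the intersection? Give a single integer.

Step 1 [NS]: N:car2-GO,E:wait,S:empty,W:wait | queues: N=1 E=2 S=0 W=0
Step 2 [NS]: N:car3-GO,E:wait,S:empty,W:wait | queues: N=0 E=2 S=0 W=0
Step 3 [NS]: N:empty,E:wait,S:empty,W:wait | queues: N=0 E=2 S=0 W=0
Step 4 [NS]: N:empty,E:wait,S:empty,W:wait | queues: N=0 E=2 S=0 W=0
Step 5 [EW]: N:wait,E:car1-GO,S:wait,W:empty | queues: N=0 E=1 S=0 W=0
Step 6 [EW]: N:wait,E:car4-GO,S:wait,W:empty | queues: N=0 E=0 S=0 W=0
Car 3 crosses at step 2

2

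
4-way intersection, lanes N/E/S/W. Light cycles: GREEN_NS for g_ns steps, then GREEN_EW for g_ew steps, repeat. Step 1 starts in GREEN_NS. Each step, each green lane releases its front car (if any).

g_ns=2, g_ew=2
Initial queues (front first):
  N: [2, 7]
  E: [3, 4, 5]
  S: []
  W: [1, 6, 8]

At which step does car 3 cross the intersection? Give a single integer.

Step 1 [NS]: N:car2-GO,E:wait,S:empty,W:wait | queues: N=1 E=3 S=0 W=3
Step 2 [NS]: N:car7-GO,E:wait,S:empty,W:wait | queues: N=0 E=3 S=0 W=3
Step 3 [EW]: N:wait,E:car3-GO,S:wait,W:car1-GO | queues: N=0 E=2 S=0 W=2
Step 4 [EW]: N:wait,E:car4-GO,S:wait,W:car6-GO | queues: N=0 E=1 S=0 W=1
Step 5 [NS]: N:empty,E:wait,S:empty,W:wait | queues: N=0 E=1 S=0 W=1
Step 6 [NS]: N:empty,E:wait,S:empty,W:wait | queues: N=0 E=1 S=0 W=1
Step 7 [EW]: N:wait,E:car5-GO,S:wait,W:car8-GO | queues: N=0 E=0 S=0 W=0
Car 3 crosses at step 3

3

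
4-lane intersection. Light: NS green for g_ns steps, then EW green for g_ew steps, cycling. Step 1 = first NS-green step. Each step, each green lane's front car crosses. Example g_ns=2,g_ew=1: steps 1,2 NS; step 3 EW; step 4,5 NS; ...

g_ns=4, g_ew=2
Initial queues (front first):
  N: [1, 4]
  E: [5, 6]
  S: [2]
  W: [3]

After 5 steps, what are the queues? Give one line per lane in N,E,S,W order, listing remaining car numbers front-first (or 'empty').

Step 1 [NS]: N:car1-GO,E:wait,S:car2-GO,W:wait | queues: N=1 E=2 S=0 W=1
Step 2 [NS]: N:car4-GO,E:wait,S:empty,W:wait | queues: N=0 E=2 S=0 W=1
Step 3 [NS]: N:empty,E:wait,S:empty,W:wait | queues: N=0 E=2 S=0 W=1
Step 4 [NS]: N:empty,E:wait,S:empty,W:wait | queues: N=0 E=2 S=0 W=1
Step 5 [EW]: N:wait,E:car5-GO,S:wait,W:car3-GO | queues: N=0 E=1 S=0 W=0

N: empty
E: 6
S: empty
W: empty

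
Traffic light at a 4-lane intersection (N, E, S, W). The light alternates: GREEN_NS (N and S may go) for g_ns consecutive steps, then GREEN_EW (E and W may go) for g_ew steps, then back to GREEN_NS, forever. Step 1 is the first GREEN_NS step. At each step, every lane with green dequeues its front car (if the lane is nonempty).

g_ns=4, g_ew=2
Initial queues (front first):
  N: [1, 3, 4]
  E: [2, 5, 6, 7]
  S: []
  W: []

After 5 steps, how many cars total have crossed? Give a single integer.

Step 1 [NS]: N:car1-GO,E:wait,S:empty,W:wait | queues: N=2 E=4 S=0 W=0
Step 2 [NS]: N:car3-GO,E:wait,S:empty,W:wait | queues: N=1 E=4 S=0 W=0
Step 3 [NS]: N:car4-GO,E:wait,S:empty,W:wait | queues: N=0 E=4 S=0 W=0
Step 4 [NS]: N:empty,E:wait,S:empty,W:wait | queues: N=0 E=4 S=0 W=0
Step 5 [EW]: N:wait,E:car2-GO,S:wait,W:empty | queues: N=0 E=3 S=0 W=0
Cars crossed by step 5: 4

Answer: 4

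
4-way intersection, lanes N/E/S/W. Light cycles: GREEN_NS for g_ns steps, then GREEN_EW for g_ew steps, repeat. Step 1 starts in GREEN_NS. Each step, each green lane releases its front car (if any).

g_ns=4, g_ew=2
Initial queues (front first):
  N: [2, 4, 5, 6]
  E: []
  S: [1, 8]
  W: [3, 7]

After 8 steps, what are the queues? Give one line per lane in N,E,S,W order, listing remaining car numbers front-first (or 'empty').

Step 1 [NS]: N:car2-GO,E:wait,S:car1-GO,W:wait | queues: N=3 E=0 S=1 W=2
Step 2 [NS]: N:car4-GO,E:wait,S:car8-GO,W:wait | queues: N=2 E=0 S=0 W=2
Step 3 [NS]: N:car5-GO,E:wait,S:empty,W:wait | queues: N=1 E=0 S=0 W=2
Step 4 [NS]: N:car6-GO,E:wait,S:empty,W:wait | queues: N=0 E=0 S=0 W=2
Step 5 [EW]: N:wait,E:empty,S:wait,W:car3-GO | queues: N=0 E=0 S=0 W=1
Step 6 [EW]: N:wait,E:empty,S:wait,W:car7-GO | queues: N=0 E=0 S=0 W=0

N: empty
E: empty
S: empty
W: empty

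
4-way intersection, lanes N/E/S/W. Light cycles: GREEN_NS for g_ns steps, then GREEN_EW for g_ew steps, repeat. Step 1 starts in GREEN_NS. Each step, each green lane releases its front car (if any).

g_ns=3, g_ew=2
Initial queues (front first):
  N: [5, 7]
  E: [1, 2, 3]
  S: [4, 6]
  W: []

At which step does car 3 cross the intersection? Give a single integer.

Step 1 [NS]: N:car5-GO,E:wait,S:car4-GO,W:wait | queues: N=1 E=3 S=1 W=0
Step 2 [NS]: N:car7-GO,E:wait,S:car6-GO,W:wait | queues: N=0 E=3 S=0 W=0
Step 3 [NS]: N:empty,E:wait,S:empty,W:wait | queues: N=0 E=3 S=0 W=0
Step 4 [EW]: N:wait,E:car1-GO,S:wait,W:empty | queues: N=0 E=2 S=0 W=0
Step 5 [EW]: N:wait,E:car2-GO,S:wait,W:empty | queues: N=0 E=1 S=0 W=0
Step 6 [NS]: N:empty,E:wait,S:empty,W:wait | queues: N=0 E=1 S=0 W=0
Step 7 [NS]: N:empty,E:wait,S:empty,W:wait | queues: N=0 E=1 S=0 W=0
Step 8 [NS]: N:empty,E:wait,S:empty,W:wait | queues: N=0 E=1 S=0 W=0
Step 9 [EW]: N:wait,E:car3-GO,S:wait,W:empty | queues: N=0 E=0 S=0 W=0
Car 3 crosses at step 9

9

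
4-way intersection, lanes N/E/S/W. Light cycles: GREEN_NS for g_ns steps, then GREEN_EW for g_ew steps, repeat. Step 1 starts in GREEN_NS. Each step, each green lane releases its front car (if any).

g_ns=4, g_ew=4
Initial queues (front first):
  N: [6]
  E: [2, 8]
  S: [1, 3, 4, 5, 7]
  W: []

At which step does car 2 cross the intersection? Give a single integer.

Step 1 [NS]: N:car6-GO,E:wait,S:car1-GO,W:wait | queues: N=0 E=2 S=4 W=0
Step 2 [NS]: N:empty,E:wait,S:car3-GO,W:wait | queues: N=0 E=2 S=3 W=0
Step 3 [NS]: N:empty,E:wait,S:car4-GO,W:wait | queues: N=0 E=2 S=2 W=0
Step 4 [NS]: N:empty,E:wait,S:car5-GO,W:wait | queues: N=0 E=2 S=1 W=0
Step 5 [EW]: N:wait,E:car2-GO,S:wait,W:empty | queues: N=0 E=1 S=1 W=0
Step 6 [EW]: N:wait,E:car8-GO,S:wait,W:empty | queues: N=0 E=0 S=1 W=0
Step 7 [EW]: N:wait,E:empty,S:wait,W:empty | queues: N=0 E=0 S=1 W=0
Step 8 [EW]: N:wait,E:empty,S:wait,W:empty | queues: N=0 E=0 S=1 W=0
Step 9 [NS]: N:empty,E:wait,S:car7-GO,W:wait | queues: N=0 E=0 S=0 W=0
Car 2 crosses at step 5

5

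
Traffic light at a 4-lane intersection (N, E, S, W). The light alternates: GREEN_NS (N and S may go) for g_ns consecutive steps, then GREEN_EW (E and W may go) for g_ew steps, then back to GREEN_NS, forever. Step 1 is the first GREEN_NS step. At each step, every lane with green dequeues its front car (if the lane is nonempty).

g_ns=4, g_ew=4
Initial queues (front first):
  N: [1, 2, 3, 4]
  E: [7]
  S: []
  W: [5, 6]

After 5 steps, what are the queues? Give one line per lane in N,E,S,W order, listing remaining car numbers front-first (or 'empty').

Step 1 [NS]: N:car1-GO,E:wait,S:empty,W:wait | queues: N=3 E=1 S=0 W=2
Step 2 [NS]: N:car2-GO,E:wait,S:empty,W:wait | queues: N=2 E=1 S=0 W=2
Step 3 [NS]: N:car3-GO,E:wait,S:empty,W:wait | queues: N=1 E=1 S=0 W=2
Step 4 [NS]: N:car4-GO,E:wait,S:empty,W:wait | queues: N=0 E=1 S=0 W=2
Step 5 [EW]: N:wait,E:car7-GO,S:wait,W:car5-GO | queues: N=0 E=0 S=0 W=1

N: empty
E: empty
S: empty
W: 6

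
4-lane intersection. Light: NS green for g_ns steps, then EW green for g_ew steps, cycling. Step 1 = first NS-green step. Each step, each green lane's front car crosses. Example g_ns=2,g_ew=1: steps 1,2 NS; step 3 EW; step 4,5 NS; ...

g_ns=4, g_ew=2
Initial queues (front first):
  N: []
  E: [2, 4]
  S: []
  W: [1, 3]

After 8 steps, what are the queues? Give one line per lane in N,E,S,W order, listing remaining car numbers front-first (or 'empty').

Step 1 [NS]: N:empty,E:wait,S:empty,W:wait | queues: N=0 E=2 S=0 W=2
Step 2 [NS]: N:empty,E:wait,S:empty,W:wait | queues: N=0 E=2 S=0 W=2
Step 3 [NS]: N:empty,E:wait,S:empty,W:wait | queues: N=0 E=2 S=0 W=2
Step 4 [NS]: N:empty,E:wait,S:empty,W:wait | queues: N=0 E=2 S=0 W=2
Step 5 [EW]: N:wait,E:car2-GO,S:wait,W:car1-GO | queues: N=0 E=1 S=0 W=1
Step 6 [EW]: N:wait,E:car4-GO,S:wait,W:car3-GO | queues: N=0 E=0 S=0 W=0

N: empty
E: empty
S: empty
W: empty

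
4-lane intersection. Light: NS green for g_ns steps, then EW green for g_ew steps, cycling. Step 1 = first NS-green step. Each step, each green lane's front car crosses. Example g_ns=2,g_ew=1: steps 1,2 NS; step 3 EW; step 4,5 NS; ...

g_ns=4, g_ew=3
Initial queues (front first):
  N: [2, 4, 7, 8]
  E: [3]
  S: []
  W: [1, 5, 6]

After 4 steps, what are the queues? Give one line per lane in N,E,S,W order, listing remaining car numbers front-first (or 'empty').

Step 1 [NS]: N:car2-GO,E:wait,S:empty,W:wait | queues: N=3 E=1 S=0 W=3
Step 2 [NS]: N:car4-GO,E:wait,S:empty,W:wait | queues: N=2 E=1 S=0 W=3
Step 3 [NS]: N:car7-GO,E:wait,S:empty,W:wait | queues: N=1 E=1 S=0 W=3
Step 4 [NS]: N:car8-GO,E:wait,S:empty,W:wait | queues: N=0 E=1 S=0 W=3

N: empty
E: 3
S: empty
W: 1 5 6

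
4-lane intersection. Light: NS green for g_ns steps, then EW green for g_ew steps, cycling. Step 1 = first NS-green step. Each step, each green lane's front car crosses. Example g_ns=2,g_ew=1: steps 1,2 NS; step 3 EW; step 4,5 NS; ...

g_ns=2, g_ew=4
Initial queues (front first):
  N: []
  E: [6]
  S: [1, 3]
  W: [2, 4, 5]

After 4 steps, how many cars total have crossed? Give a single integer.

Answer: 5

Derivation:
Step 1 [NS]: N:empty,E:wait,S:car1-GO,W:wait | queues: N=0 E=1 S=1 W=3
Step 2 [NS]: N:empty,E:wait,S:car3-GO,W:wait | queues: N=0 E=1 S=0 W=3
Step 3 [EW]: N:wait,E:car6-GO,S:wait,W:car2-GO | queues: N=0 E=0 S=0 W=2
Step 4 [EW]: N:wait,E:empty,S:wait,W:car4-GO | queues: N=0 E=0 S=0 W=1
Cars crossed by step 4: 5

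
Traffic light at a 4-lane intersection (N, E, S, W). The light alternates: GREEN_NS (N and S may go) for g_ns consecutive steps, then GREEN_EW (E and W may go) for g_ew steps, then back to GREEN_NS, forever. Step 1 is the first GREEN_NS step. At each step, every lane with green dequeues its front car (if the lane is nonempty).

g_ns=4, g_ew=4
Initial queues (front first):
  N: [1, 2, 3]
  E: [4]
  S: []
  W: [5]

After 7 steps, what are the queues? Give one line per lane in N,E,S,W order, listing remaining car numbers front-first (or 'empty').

Step 1 [NS]: N:car1-GO,E:wait,S:empty,W:wait | queues: N=2 E=1 S=0 W=1
Step 2 [NS]: N:car2-GO,E:wait,S:empty,W:wait | queues: N=1 E=1 S=0 W=1
Step 3 [NS]: N:car3-GO,E:wait,S:empty,W:wait | queues: N=0 E=1 S=0 W=1
Step 4 [NS]: N:empty,E:wait,S:empty,W:wait | queues: N=0 E=1 S=0 W=1
Step 5 [EW]: N:wait,E:car4-GO,S:wait,W:car5-GO | queues: N=0 E=0 S=0 W=0

N: empty
E: empty
S: empty
W: empty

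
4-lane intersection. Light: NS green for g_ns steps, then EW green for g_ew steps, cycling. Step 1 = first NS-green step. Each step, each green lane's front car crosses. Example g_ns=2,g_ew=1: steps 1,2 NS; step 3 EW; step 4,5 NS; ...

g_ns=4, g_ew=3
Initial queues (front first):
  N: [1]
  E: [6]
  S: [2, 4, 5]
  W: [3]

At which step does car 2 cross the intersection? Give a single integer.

Step 1 [NS]: N:car1-GO,E:wait,S:car2-GO,W:wait | queues: N=0 E=1 S=2 W=1
Step 2 [NS]: N:empty,E:wait,S:car4-GO,W:wait | queues: N=0 E=1 S=1 W=1
Step 3 [NS]: N:empty,E:wait,S:car5-GO,W:wait | queues: N=0 E=1 S=0 W=1
Step 4 [NS]: N:empty,E:wait,S:empty,W:wait | queues: N=0 E=1 S=0 W=1
Step 5 [EW]: N:wait,E:car6-GO,S:wait,W:car3-GO | queues: N=0 E=0 S=0 W=0
Car 2 crosses at step 1

1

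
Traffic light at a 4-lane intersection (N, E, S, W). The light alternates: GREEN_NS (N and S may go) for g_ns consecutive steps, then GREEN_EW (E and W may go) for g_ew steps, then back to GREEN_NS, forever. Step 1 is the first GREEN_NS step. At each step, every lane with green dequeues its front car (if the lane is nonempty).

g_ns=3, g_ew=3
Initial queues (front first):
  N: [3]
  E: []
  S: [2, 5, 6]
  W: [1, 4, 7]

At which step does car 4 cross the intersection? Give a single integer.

Step 1 [NS]: N:car3-GO,E:wait,S:car2-GO,W:wait | queues: N=0 E=0 S=2 W=3
Step 2 [NS]: N:empty,E:wait,S:car5-GO,W:wait | queues: N=0 E=0 S=1 W=3
Step 3 [NS]: N:empty,E:wait,S:car6-GO,W:wait | queues: N=0 E=0 S=0 W=3
Step 4 [EW]: N:wait,E:empty,S:wait,W:car1-GO | queues: N=0 E=0 S=0 W=2
Step 5 [EW]: N:wait,E:empty,S:wait,W:car4-GO | queues: N=0 E=0 S=0 W=1
Step 6 [EW]: N:wait,E:empty,S:wait,W:car7-GO | queues: N=0 E=0 S=0 W=0
Car 4 crosses at step 5

5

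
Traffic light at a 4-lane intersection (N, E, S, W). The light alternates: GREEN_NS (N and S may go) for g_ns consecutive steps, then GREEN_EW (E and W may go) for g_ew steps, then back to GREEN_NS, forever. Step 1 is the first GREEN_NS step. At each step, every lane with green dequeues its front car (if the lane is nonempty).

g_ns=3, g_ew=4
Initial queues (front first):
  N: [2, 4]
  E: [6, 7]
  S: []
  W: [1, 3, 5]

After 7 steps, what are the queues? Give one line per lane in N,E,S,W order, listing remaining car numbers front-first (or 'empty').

Step 1 [NS]: N:car2-GO,E:wait,S:empty,W:wait | queues: N=1 E=2 S=0 W=3
Step 2 [NS]: N:car4-GO,E:wait,S:empty,W:wait | queues: N=0 E=2 S=0 W=3
Step 3 [NS]: N:empty,E:wait,S:empty,W:wait | queues: N=0 E=2 S=0 W=3
Step 4 [EW]: N:wait,E:car6-GO,S:wait,W:car1-GO | queues: N=0 E=1 S=0 W=2
Step 5 [EW]: N:wait,E:car7-GO,S:wait,W:car3-GO | queues: N=0 E=0 S=0 W=1
Step 6 [EW]: N:wait,E:empty,S:wait,W:car5-GO | queues: N=0 E=0 S=0 W=0

N: empty
E: empty
S: empty
W: empty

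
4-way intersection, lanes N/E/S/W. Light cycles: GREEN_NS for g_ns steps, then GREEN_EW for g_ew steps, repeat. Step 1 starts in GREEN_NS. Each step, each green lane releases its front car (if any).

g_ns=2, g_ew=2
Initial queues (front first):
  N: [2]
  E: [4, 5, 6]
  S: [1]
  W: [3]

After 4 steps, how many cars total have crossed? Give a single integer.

Step 1 [NS]: N:car2-GO,E:wait,S:car1-GO,W:wait | queues: N=0 E=3 S=0 W=1
Step 2 [NS]: N:empty,E:wait,S:empty,W:wait | queues: N=0 E=3 S=0 W=1
Step 3 [EW]: N:wait,E:car4-GO,S:wait,W:car3-GO | queues: N=0 E=2 S=0 W=0
Step 4 [EW]: N:wait,E:car5-GO,S:wait,W:empty | queues: N=0 E=1 S=0 W=0
Cars crossed by step 4: 5

Answer: 5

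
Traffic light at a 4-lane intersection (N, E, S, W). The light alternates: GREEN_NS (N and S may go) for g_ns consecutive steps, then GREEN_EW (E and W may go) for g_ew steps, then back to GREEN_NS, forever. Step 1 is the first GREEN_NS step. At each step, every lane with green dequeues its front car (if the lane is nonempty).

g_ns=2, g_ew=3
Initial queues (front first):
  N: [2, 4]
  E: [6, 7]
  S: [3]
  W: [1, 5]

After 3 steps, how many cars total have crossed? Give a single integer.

Step 1 [NS]: N:car2-GO,E:wait,S:car3-GO,W:wait | queues: N=1 E=2 S=0 W=2
Step 2 [NS]: N:car4-GO,E:wait,S:empty,W:wait | queues: N=0 E=2 S=0 W=2
Step 3 [EW]: N:wait,E:car6-GO,S:wait,W:car1-GO | queues: N=0 E=1 S=0 W=1
Cars crossed by step 3: 5

Answer: 5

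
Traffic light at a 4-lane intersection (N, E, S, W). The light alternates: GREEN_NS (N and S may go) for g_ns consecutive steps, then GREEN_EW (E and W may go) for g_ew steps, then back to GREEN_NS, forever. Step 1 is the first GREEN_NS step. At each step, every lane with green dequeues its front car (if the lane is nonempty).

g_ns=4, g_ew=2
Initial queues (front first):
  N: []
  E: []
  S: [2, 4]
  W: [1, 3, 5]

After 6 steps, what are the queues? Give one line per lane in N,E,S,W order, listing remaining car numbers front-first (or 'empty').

Step 1 [NS]: N:empty,E:wait,S:car2-GO,W:wait | queues: N=0 E=0 S=1 W=3
Step 2 [NS]: N:empty,E:wait,S:car4-GO,W:wait | queues: N=0 E=0 S=0 W=3
Step 3 [NS]: N:empty,E:wait,S:empty,W:wait | queues: N=0 E=0 S=0 W=3
Step 4 [NS]: N:empty,E:wait,S:empty,W:wait | queues: N=0 E=0 S=0 W=3
Step 5 [EW]: N:wait,E:empty,S:wait,W:car1-GO | queues: N=0 E=0 S=0 W=2
Step 6 [EW]: N:wait,E:empty,S:wait,W:car3-GO | queues: N=0 E=0 S=0 W=1

N: empty
E: empty
S: empty
W: 5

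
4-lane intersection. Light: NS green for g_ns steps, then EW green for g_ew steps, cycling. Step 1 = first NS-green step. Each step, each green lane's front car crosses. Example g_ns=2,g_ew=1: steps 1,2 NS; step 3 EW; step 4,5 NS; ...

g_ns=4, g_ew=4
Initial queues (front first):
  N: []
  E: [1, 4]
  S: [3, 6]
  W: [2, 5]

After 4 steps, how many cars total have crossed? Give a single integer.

Step 1 [NS]: N:empty,E:wait,S:car3-GO,W:wait | queues: N=0 E=2 S=1 W=2
Step 2 [NS]: N:empty,E:wait,S:car6-GO,W:wait | queues: N=0 E=2 S=0 W=2
Step 3 [NS]: N:empty,E:wait,S:empty,W:wait | queues: N=0 E=2 S=0 W=2
Step 4 [NS]: N:empty,E:wait,S:empty,W:wait | queues: N=0 E=2 S=0 W=2
Cars crossed by step 4: 2

Answer: 2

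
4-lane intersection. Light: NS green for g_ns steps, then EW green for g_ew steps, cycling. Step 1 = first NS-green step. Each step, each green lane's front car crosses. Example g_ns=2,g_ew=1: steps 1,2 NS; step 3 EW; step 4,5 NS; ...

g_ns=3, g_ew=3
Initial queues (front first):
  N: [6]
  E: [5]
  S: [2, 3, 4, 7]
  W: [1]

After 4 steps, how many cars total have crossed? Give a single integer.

Answer: 6

Derivation:
Step 1 [NS]: N:car6-GO,E:wait,S:car2-GO,W:wait | queues: N=0 E=1 S=3 W=1
Step 2 [NS]: N:empty,E:wait,S:car3-GO,W:wait | queues: N=0 E=1 S=2 W=1
Step 3 [NS]: N:empty,E:wait,S:car4-GO,W:wait | queues: N=0 E=1 S=1 W=1
Step 4 [EW]: N:wait,E:car5-GO,S:wait,W:car1-GO | queues: N=0 E=0 S=1 W=0
Cars crossed by step 4: 6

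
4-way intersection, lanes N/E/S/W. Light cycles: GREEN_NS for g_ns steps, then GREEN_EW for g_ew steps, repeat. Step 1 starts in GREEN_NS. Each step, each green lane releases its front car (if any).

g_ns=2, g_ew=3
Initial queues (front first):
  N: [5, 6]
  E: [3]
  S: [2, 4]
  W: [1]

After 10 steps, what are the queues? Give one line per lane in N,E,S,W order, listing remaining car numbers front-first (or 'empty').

Step 1 [NS]: N:car5-GO,E:wait,S:car2-GO,W:wait | queues: N=1 E=1 S=1 W=1
Step 2 [NS]: N:car6-GO,E:wait,S:car4-GO,W:wait | queues: N=0 E=1 S=0 W=1
Step 3 [EW]: N:wait,E:car3-GO,S:wait,W:car1-GO | queues: N=0 E=0 S=0 W=0

N: empty
E: empty
S: empty
W: empty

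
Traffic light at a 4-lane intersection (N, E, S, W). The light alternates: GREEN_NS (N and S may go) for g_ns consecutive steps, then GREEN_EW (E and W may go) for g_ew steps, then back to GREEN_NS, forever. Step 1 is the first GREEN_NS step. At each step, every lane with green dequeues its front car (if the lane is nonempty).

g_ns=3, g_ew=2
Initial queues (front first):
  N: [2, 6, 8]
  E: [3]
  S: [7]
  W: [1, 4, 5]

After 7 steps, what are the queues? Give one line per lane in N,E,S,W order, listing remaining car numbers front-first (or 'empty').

Step 1 [NS]: N:car2-GO,E:wait,S:car7-GO,W:wait | queues: N=2 E=1 S=0 W=3
Step 2 [NS]: N:car6-GO,E:wait,S:empty,W:wait | queues: N=1 E=1 S=0 W=3
Step 3 [NS]: N:car8-GO,E:wait,S:empty,W:wait | queues: N=0 E=1 S=0 W=3
Step 4 [EW]: N:wait,E:car3-GO,S:wait,W:car1-GO | queues: N=0 E=0 S=0 W=2
Step 5 [EW]: N:wait,E:empty,S:wait,W:car4-GO | queues: N=0 E=0 S=0 W=1
Step 6 [NS]: N:empty,E:wait,S:empty,W:wait | queues: N=0 E=0 S=0 W=1
Step 7 [NS]: N:empty,E:wait,S:empty,W:wait | queues: N=0 E=0 S=0 W=1

N: empty
E: empty
S: empty
W: 5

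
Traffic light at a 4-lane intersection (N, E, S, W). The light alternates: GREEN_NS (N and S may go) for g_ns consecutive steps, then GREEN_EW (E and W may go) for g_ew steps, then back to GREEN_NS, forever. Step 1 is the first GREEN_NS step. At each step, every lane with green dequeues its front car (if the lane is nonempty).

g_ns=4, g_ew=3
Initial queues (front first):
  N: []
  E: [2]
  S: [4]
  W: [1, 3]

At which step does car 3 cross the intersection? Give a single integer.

Step 1 [NS]: N:empty,E:wait,S:car4-GO,W:wait | queues: N=0 E=1 S=0 W=2
Step 2 [NS]: N:empty,E:wait,S:empty,W:wait | queues: N=0 E=1 S=0 W=2
Step 3 [NS]: N:empty,E:wait,S:empty,W:wait | queues: N=0 E=1 S=0 W=2
Step 4 [NS]: N:empty,E:wait,S:empty,W:wait | queues: N=0 E=1 S=0 W=2
Step 5 [EW]: N:wait,E:car2-GO,S:wait,W:car1-GO | queues: N=0 E=0 S=0 W=1
Step 6 [EW]: N:wait,E:empty,S:wait,W:car3-GO | queues: N=0 E=0 S=0 W=0
Car 3 crosses at step 6

6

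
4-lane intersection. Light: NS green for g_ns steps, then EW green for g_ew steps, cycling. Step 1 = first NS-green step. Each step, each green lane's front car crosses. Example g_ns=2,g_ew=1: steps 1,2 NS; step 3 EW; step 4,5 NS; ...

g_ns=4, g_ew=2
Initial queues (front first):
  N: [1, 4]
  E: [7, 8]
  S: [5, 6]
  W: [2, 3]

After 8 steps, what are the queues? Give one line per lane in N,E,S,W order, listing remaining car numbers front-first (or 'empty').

Step 1 [NS]: N:car1-GO,E:wait,S:car5-GO,W:wait | queues: N=1 E=2 S=1 W=2
Step 2 [NS]: N:car4-GO,E:wait,S:car6-GO,W:wait | queues: N=0 E=2 S=0 W=2
Step 3 [NS]: N:empty,E:wait,S:empty,W:wait | queues: N=0 E=2 S=0 W=2
Step 4 [NS]: N:empty,E:wait,S:empty,W:wait | queues: N=0 E=2 S=0 W=2
Step 5 [EW]: N:wait,E:car7-GO,S:wait,W:car2-GO | queues: N=0 E=1 S=0 W=1
Step 6 [EW]: N:wait,E:car8-GO,S:wait,W:car3-GO | queues: N=0 E=0 S=0 W=0

N: empty
E: empty
S: empty
W: empty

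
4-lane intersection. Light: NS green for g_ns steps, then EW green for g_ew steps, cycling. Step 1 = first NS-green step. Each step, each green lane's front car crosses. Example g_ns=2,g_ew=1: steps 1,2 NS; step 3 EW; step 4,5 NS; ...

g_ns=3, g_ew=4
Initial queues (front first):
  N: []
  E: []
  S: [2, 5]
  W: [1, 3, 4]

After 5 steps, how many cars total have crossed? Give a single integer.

Step 1 [NS]: N:empty,E:wait,S:car2-GO,W:wait | queues: N=0 E=0 S=1 W=3
Step 2 [NS]: N:empty,E:wait,S:car5-GO,W:wait | queues: N=0 E=0 S=0 W=3
Step 3 [NS]: N:empty,E:wait,S:empty,W:wait | queues: N=0 E=0 S=0 W=3
Step 4 [EW]: N:wait,E:empty,S:wait,W:car1-GO | queues: N=0 E=0 S=0 W=2
Step 5 [EW]: N:wait,E:empty,S:wait,W:car3-GO | queues: N=0 E=0 S=0 W=1
Cars crossed by step 5: 4

Answer: 4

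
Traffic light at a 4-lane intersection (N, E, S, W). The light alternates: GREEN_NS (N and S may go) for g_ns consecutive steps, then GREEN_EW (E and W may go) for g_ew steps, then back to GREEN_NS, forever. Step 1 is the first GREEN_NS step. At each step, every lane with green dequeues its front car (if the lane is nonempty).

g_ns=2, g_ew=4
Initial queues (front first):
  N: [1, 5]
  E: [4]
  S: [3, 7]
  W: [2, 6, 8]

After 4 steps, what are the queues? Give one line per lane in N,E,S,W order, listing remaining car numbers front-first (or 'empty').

Step 1 [NS]: N:car1-GO,E:wait,S:car3-GO,W:wait | queues: N=1 E=1 S=1 W=3
Step 2 [NS]: N:car5-GO,E:wait,S:car7-GO,W:wait | queues: N=0 E=1 S=0 W=3
Step 3 [EW]: N:wait,E:car4-GO,S:wait,W:car2-GO | queues: N=0 E=0 S=0 W=2
Step 4 [EW]: N:wait,E:empty,S:wait,W:car6-GO | queues: N=0 E=0 S=0 W=1

N: empty
E: empty
S: empty
W: 8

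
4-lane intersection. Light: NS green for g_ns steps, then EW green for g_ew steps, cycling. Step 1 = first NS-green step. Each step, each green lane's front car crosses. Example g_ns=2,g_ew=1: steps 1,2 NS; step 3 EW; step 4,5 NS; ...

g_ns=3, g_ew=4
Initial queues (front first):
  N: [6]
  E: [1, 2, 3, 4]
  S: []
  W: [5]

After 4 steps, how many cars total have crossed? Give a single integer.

Answer: 3

Derivation:
Step 1 [NS]: N:car6-GO,E:wait,S:empty,W:wait | queues: N=0 E=4 S=0 W=1
Step 2 [NS]: N:empty,E:wait,S:empty,W:wait | queues: N=0 E=4 S=0 W=1
Step 3 [NS]: N:empty,E:wait,S:empty,W:wait | queues: N=0 E=4 S=0 W=1
Step 4 [EW]: N:wait,E:car1-GO,S:wait,W:car5-GO | queues: N=0 E=3 S=0 W=0
Cars crossed by step 4: 3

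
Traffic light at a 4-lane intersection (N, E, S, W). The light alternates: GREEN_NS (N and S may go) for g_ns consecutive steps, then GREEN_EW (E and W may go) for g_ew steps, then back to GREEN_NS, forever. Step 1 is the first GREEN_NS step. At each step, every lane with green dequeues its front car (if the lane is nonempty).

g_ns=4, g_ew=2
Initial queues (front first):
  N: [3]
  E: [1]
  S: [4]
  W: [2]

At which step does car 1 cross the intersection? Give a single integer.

Step 1 [NS]: N:car3-GO,E:wait,S:car4-GO,W:wait | queues: N=0 E=1 S=0 W=1
Step 2 [NS]: N:empty,E:wait,S:empty,W:wait | queues: N=0 E=1 S=0 W=1
Step 3 [NS]: N:empty,E:wait,S:empty,W:wait | queues: N=0 E=1 S=0 W=1
Step 4 [NS]: N:empty,E:wait,S:empty,W:wait | queues: N=0 E=1 S=0 W=1
Step 5 [EW]: N:wait,E:car1-GO,S:wait,W:car2-GO | queues: N=0 E=0 S=0 W=0
Car 1 crosses at step 5

5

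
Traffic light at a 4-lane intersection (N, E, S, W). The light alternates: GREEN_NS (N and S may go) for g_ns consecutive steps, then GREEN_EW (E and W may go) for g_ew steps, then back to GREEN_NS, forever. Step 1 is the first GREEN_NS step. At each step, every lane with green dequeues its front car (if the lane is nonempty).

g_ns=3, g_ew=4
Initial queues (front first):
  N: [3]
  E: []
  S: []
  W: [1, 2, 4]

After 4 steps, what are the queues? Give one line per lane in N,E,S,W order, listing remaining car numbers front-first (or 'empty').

Step 1 [NS]: N:car3-GO,E:wait,S:empty,W:wait | queues: N=0 E=0 S=0 W=3
Step 2 [NS]: N:empty,E:wait,S:empty,W:wait | queues: N=0 E=0 S=0 W=3
Step 3 [NS]: N:empty,E:wait,S:empty,W:wait | queues: N=0 E=0 S=0 W=3
Step 4 [EW]: N:wait,E:empty,S:wait,W:car1-GO | queues: N=0 E=0 S=0 W=2

N: empty
E: empty
S: empty
W: 2 4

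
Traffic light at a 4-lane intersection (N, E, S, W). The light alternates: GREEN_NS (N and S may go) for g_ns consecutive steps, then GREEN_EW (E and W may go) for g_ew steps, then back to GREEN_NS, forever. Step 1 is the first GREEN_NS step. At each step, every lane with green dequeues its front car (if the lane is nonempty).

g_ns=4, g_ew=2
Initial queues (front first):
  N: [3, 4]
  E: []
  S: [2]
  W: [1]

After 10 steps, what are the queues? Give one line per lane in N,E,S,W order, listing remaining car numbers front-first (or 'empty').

Step 1 [NS]: N:car3-GO,E:wait,S:car2-GO,W:wait | queues: N=1 E=0 S=0 W=1
Step 2 [NS]: N:car4-GO,E:wait,S:empty,W:wait | queues: N=0 E=0 S=0 W=1
Step 3 [NS]: N:empty,E:wait,S:empty,W:wait | queues: N=0 E=0 S=0 W=1
Step 4 [NS]: N:empty,E:wait,S:empty,W:wait | queues: N=0 E=0 S=0 W=1
Step 5 [EW]: N:wait,E:empty,S:wait,W:car1-GO | queues: N=0 E=0 S=0 W=0

N: empty
E: empty
S: empty
W: empty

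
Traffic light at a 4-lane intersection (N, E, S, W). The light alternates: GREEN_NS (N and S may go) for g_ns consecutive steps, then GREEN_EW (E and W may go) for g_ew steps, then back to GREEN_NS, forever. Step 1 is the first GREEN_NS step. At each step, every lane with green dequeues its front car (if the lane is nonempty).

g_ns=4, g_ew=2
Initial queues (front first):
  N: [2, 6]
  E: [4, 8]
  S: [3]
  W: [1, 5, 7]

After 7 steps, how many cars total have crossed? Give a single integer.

Answer: 7

Derivation:
Step 1 [NS]: N:car2-GO,E:wait,S:car3-GO,W:wait | queues: N=1 E=2 S=0 W=3
Step 2 [NS]: N:car6-GO,E:wait,S:empty,W:wait | queues: N=0 E=2 S=0 W=3
Step 3 [NS]: N:empty,E:wait,S:empty,W:wait | queues: N=0 E=2 S=0 W=3
Step 4 [NS]: N:empty,E:wait,S:empty,W:wait | queues: N=0 E=2 S=0 W=3
Step 5 [EW]: N:wait,E:car4-GO,S:wait,W:car1-GO | queues: N=0 E=1 S=0 W=2
Step 6 [EW]: N:wait,E:car8-GO,S:wait,W:car5-GO | queues: N=0 E=0 S=0 W=1
Step 7 [NS]: N:empty,E:wait,S:empty,W:wait | queues: N=0 E=0 S=0 W=1
Cars crossed by step 7: 7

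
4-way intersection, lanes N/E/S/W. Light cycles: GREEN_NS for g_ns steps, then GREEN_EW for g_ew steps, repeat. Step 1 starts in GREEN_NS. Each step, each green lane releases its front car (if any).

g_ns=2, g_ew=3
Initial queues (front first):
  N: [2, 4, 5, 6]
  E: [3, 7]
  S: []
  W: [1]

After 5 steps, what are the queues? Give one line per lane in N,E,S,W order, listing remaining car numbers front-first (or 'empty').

Step 1 [NS]: N:car2-GO,E:wait,S:empty,W:wait | queues: N=3 E=2 S=0 W=1
Step 2 [NS]: N:car4-GO,E:wait,S:empty,W:wait | queues: N=2 E=2 S=0 W=1
Step 3 [EW]: N:wait,E:car3-GO,S:wait,W:car1-GO | queues: N=2 E=1 S=0 W=0
Step 4 [EW]: N:wait,E:car7-GO,S:wait,W:empty | queues: N=2 E=0 S=0 W=0
Step 5 [EW]: N:wait,E:empty,S:wait,W:empty | queues: N=2 E=0 S=0 W=0

N: 5 6
E: empty
S: empty
W: empty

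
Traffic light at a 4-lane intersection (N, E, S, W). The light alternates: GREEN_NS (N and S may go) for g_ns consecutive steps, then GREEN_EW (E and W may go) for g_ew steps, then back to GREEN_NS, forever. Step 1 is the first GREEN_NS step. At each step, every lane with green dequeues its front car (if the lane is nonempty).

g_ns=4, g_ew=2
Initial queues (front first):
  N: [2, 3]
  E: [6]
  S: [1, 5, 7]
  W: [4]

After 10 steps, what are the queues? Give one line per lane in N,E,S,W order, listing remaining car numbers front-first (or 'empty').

Step 1 [NS]: N:car2-GO,E:wait,S:car1-GO,W:wait | queues: N=1 E=1 S=2 W=1
Step 2 [NS]: N:car3-GO,E:wait,S:car5-GO,W:wait | queues: N=0 E=1 S=1 W=1
Step 3 [NS]: N:empty,E:wait,S:car7-GO,W:wait | queues: N=0 E=1 S=0 W=1
Step 4 [NS]: N:empty,E:wait,S:empty,W:wait | queues: N=0 E=1 S=0 W=1
Step 5 [EW]: N:wait,E:car6-GO,S:wait,W:car4-GO | queues: N=0 E=0 S=0 W=0

N: empty
E: empty
S: empty
W: empty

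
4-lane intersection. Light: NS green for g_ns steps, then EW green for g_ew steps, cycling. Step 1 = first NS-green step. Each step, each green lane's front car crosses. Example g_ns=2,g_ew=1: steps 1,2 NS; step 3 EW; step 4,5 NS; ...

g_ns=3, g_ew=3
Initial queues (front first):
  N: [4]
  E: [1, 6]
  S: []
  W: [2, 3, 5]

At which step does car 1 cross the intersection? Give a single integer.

Step 1 [NS]: N:car4-GO,E:wait,S:empty,W:wait | queues: N=0 E=2 S=0 W=3
Step 2 [NS]: N:empty,E:wait,S:empty,W:wait | queues: N=0 E=2 S=0 W=3
Step 3 [NS]: N:empty,E:wait,S:empty,W:wait | queues: N=0 E=2 S=0 W=3
Step 4 [EW]: N:wait,E:car1-GO,S:wait,W:car2-GO | queues: N=0 E=1 S=0 W=2
Step 5 [EW]: N:wait,E:car6-GO,S:wait,W:car3-GO | queues: N=0 E=0 S=0 W=1
Step 6 [EW]: N:wait,E:empty,S:wait,W:car5-GO | queues: N=0 E=0 S=0 W=0
Car 1 crosses at step 4

4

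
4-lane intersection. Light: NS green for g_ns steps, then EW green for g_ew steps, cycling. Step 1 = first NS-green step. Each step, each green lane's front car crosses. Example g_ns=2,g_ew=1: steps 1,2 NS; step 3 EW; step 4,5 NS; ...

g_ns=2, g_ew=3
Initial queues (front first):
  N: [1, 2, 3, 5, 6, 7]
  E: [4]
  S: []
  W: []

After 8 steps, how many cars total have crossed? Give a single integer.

Step 1 [NS]: N:car1-GO,E:wait,S:empty,W:wait | queues: N=5 E=1 S=0 W=0
Step 2 [NS]: N:car2-GO,E:wait,S:empty,W:wait | queues: N=4 E=1 S=0 W=0
Step 3 [EW]: N:wait,E:car4-GO,S:wait,W:empty | queues: N=4 E=0 S=0 W=0
Step 4 [EW]: N:wait,E:empty,S:wait,W:empty | queues: N=4 E=0 S=0 W=0
Step 5 [EW]: N:wait,E:empty,S:wait,W:empty | queues: N=4 E=0 S=0 W=0
Step 6 [NS]: N:car3-GO,E:wait,S:empty,W:wait | queues: N=3 E=0 S=0 W=0
Step 7 [NS]: N:car5-GO,E:wait,S:empty,W:wait | queues: N=2 E=0 S=0 W=0
Step 8 [EW]: N:wait,E:empty,S:wait,W:empty | queues: N=2 E=0 S=0 W=0
Cars crossed by step 8: 5

Answer: 5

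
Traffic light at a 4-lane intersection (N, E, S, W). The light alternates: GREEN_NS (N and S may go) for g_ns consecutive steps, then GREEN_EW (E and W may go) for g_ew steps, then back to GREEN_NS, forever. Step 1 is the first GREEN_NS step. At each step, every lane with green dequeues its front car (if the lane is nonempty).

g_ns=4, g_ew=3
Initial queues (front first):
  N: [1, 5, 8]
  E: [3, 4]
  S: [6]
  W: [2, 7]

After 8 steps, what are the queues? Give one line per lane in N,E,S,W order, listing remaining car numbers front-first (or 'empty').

Step 1 [NS]: N:car1-GO,E:wait,S:car6-GO,W:wait | queues: N=2 E=2 S=0 W=2
Step 2 [NS]: N:car5-GO,E:wait,S:empty,W:wait | queues: N=1 E=2 S=0 W=2
Step 3 [NS]: N:car8-GO,E:wait,S:empty,W:wait | queues: N=0 E=2 S=0 W=2
Step 4 [NS]: N:empty,E:wait,S:empty,W:wait | queues: N=0 E=2 S=0 W=2
Step 5 [EW]: N:wait,E:car3-GO,S:wait,W:car2-GO | queues: N=0 E=1 S=0 W=1
Step 6 [EW]: N:wait,E:car4-GO,S:wait,W:car7-GO | queues: N=0 E=0 S=0 W=0

N: empty
E: empty
S: empty
W: empty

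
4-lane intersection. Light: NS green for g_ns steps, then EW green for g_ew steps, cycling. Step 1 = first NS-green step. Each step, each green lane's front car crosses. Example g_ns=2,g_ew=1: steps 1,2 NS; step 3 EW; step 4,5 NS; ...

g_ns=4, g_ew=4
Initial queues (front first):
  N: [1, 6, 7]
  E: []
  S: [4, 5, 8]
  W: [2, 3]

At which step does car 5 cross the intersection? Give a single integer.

Step 1 [NS]: N:car1-GO,E:wait,S:car4-GO,W:wait | queues: N=2 E=0 S=2 W=2
Step 2 [NS]: N:car6-GO,E:wait,S:car5-GO,W:wait | queues: N=1 E=0 S=1 W=2
Step 3 [NS]: N:car7-GO,E:wait,S:car8-GO,W:wait | queues: N=0 E=0 S=0 W=2
Step 4 [NS]: N:empty,E:wait,S:empty,W:wait | queues: N=0 E=0 S=0 W=2
Step 5 [EW]: N:wait,E:empty,S:wait,W:car2-GO | queues: N=0 E=0 S=0 W=1
Step 6 [EW]: N:wait,E:empty,S:wait,W:car3-GO | queues: N=0 E=0 S=0 W=0
Car 5 crosses at step 2

2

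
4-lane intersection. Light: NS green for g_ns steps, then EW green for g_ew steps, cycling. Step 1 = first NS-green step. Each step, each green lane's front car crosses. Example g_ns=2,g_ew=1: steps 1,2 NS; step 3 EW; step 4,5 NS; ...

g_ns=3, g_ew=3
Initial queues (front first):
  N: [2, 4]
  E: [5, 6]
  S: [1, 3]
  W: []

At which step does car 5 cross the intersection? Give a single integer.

Step 1 [NS]: N:car2-GO,E:wait,S:car1-GO,W:wait | queues: N=1 E=2 S=1 W=0
Step 2 [NS]: N:car4-GO,E:wait,S:car3-GO,W:wait | queues: N=0 E=2 S=0 W=0
Step 3 [NS]: N:empty,E:wait,S:empty,W:wait | queues: N=0 E=2 S=0 W=0
Step 4 [EW]: N:wait,E:car5-GO,S:wait,W:empty | queues: N=0 E=1 S=0 W=0
Step 5 [EW]: N:wait,E:car6-GO,S:wait,W:empty | queues: N=0 E=0 S=0 W=0
Car 5 crosses at step 4

4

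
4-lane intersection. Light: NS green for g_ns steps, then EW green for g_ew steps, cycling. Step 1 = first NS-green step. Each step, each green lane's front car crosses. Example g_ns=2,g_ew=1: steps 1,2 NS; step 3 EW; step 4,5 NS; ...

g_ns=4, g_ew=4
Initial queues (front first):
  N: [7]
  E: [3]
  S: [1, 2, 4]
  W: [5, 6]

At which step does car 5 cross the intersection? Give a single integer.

Step 1 [NS]: N:car7-GO,E:wait,S:car1-GO,W:wait | queues: N=0 E=1 S=2 W=2
Step 2 [NS]: N:empty,E:wait,S:car2-GO,W:wait | queues: N=0 E=1 S=1 W=2
Step 3 [NS]: N:empty,E:wait,S:car4-GO,W:wait | queues: N=0 E=1 S=0 W=2
Step 4 [NS]: N:empty,E:wait,S:empty,W:wait | queues: N=0 E=1 S=0 W=2
Step 5 [EW]: N:wait,E:car3-GO,S:wait,W:car5-GO | queues: N=0 E=0 S=0 W=1
Step 6 [EW]: N:wait,E:empty,S:wait,W:car6-GO | queues: N=0 E=0 S=0 W=0
Car 5 crosses at step 5

5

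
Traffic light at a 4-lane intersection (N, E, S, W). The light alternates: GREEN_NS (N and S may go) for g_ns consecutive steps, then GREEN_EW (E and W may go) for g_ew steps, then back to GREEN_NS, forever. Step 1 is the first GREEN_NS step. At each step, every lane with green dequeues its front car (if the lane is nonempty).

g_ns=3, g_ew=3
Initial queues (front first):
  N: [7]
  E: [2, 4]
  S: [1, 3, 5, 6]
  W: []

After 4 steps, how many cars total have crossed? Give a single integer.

Answer: 5

Derivation:
Step 1 [NS]: N:car7-GO,E:wait,S:car1-GO,W:wait | queues: N=0 E=2 S=3 W=0
Step 2 [NS]: N:empty,E:wait,S:car3-GO,W:wait | queues: N=0 E=2 S=2 W=0
Step 3 [NS]: N:empty,E:wait,S:car5-GO,W:wait | queues: N=0 E=2 S=1 W=0
Step 4 [EW]: N:wait,E:car2-GO,S:wait,W:empty | queues: N=0 E=1 S=1 W=0
Cars crossed by step 4: 5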